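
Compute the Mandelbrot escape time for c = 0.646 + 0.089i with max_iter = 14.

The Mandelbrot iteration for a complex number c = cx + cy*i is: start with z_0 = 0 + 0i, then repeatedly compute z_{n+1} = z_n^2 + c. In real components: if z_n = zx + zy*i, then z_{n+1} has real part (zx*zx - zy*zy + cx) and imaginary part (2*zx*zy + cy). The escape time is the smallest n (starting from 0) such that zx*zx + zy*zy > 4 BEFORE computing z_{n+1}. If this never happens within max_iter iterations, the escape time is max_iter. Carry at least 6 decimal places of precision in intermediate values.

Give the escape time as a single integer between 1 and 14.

Answer: 4

Derivation:
z_0 = 0 + 0i, c = 0.6460 + 0.0890i
Iter 1: z = 0.6460 + 0.0890i, |z|^2 = 0.4252
Iter 2: z = 1.0554 + 0.2040i, |z|^2 = 1.1555
Iter 3: z = 1.7182 + 0.5196i, |z|^2 = 3.2223
Iter 4: z = 3.3284 + 1.8745i, |z|^2 = 14.5922
Escaped at iteration 4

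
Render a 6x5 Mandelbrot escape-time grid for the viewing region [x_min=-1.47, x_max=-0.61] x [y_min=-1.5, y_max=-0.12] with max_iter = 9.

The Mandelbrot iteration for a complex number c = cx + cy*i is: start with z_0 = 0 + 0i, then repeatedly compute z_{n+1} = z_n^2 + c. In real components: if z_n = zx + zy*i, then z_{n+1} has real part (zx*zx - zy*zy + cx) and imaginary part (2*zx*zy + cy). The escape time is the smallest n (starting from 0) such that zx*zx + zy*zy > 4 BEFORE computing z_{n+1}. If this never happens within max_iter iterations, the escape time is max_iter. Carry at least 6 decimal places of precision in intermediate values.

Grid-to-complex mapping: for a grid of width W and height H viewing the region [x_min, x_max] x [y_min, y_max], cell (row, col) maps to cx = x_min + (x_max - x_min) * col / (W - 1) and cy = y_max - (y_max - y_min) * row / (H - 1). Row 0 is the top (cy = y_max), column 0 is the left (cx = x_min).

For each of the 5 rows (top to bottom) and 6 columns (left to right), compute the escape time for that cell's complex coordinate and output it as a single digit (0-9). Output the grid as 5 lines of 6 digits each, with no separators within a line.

Answer: 799999
355569
333344
223333
122222

Derivation:
(row=0, col=0): c = -1.4700 + -0.1200i → escape time 7
(row=0, col=1): c = -1.2980 + -0.1200i → escape time 9
(row=0, col=2): c = -1.1260 + -0.1200i → escape time 9
(row=0, col=3): c = -0.9540 + -0.1200i → escape time 9
(row=0, col=4): c = -0.7820 + -0.1200i → escape time 9
(row=0, col=5): c = -0.6100 + -0.1200i → escape time 9
(row=1, col=0): c = -1.4700 + -0.4650i → escape time 3
(row=1, col=1): c = -1.2980 + -0.4650i → escape time 5
(row=1, col=2): c = -1.1260 + -0.4650i → escape time 5
(row=1, col=3): c = -0.9540 + -0.4650i → escape time 5
(row=1, col=4): c = -0.7820 + -0.4650i → escape time 6
(row=1, col=5): c = -0.6100 + -0.4650i → escape time 9
(row=2, col=0): c = -1.4700 + -0.8100i → escape time 3
(row=2, col=1): c = -1.2980 + -0.8100i → escape time 3
(row=2, col=2): c = -1.1260 + -0.8100i → escape time 3
(row=2, col=3): c = -0.9540 + -0.8100i → escape time 3
(row=2, col=4): c = -0.7820 + -0.8100i → escape time 4
(row=2, col=5): c = -0.6100 + -0.8100i → escape time 4
(row=3, col=0): c = -1.4700 + -1.1550i → escape time 2
(row=3, col=1): c = -1.2980 + -1.1550i → escape time 2
(row=3, col=2): c = -1.1260 + -1.1550i → escape time 3
(row=3, col=3): c = -0.9540 + -1.1550i → escape time 3
(row=3, col=4): c = -0.7820 + -1.1550i → escape time 3
(row=3, col=5): c = -0.6100 + -1.1550i → escape time 3
(row=4, col=0): c = -1.4700 + -1.5000i → escape time 1
(row=4, col=1): c = -1.2980 + -1.5000i → escape time 2
(row=4, col=2): c = -1.1260 + -1.5000i → escape time 2
(row=4, col=3): c = -0.9540 + -1.5000i → escape time 2
(row=4, col=4): c = -0.7820 + -1.5000i → escape time 2
(row=4, col=5): c = -0.6100 + -1.5000i → escape time 2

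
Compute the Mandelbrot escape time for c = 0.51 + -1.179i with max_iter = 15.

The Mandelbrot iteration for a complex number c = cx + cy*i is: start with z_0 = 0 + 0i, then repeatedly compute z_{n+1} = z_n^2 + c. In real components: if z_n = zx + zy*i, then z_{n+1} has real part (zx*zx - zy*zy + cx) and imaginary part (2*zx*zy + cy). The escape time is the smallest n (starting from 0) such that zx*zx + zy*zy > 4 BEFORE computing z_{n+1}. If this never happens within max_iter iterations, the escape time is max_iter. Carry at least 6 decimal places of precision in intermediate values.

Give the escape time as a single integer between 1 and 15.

Answer: 2

Derivation:
z_0 = 0 + 0i, c = 0.5100 + -1.1790i
Iter 1: z = 0.5100 + -1.1790i, |z|^2 = 1.6501
Iter 2: z = -0.6199 + -2.3816i, |z|^2 = 6.0563
Escaped at iteration 2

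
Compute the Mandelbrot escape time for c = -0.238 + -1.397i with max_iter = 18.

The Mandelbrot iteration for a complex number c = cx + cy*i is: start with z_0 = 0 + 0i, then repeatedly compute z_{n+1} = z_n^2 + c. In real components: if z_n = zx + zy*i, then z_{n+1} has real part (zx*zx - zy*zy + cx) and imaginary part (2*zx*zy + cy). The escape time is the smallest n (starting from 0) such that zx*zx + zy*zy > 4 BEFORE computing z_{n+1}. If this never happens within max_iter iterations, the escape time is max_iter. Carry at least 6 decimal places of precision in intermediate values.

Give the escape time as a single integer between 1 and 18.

z_0 = 0 + 0i, c = -0.2380 + -1.3970i
Iter 1: z = -0.2380 + -1.3970i, |z|^2 = 2.0083
Iter 2: z = -2.1330 + -0.7320i, |z|^2 = 5.0854
Escaped at iteration 2

Answer: 2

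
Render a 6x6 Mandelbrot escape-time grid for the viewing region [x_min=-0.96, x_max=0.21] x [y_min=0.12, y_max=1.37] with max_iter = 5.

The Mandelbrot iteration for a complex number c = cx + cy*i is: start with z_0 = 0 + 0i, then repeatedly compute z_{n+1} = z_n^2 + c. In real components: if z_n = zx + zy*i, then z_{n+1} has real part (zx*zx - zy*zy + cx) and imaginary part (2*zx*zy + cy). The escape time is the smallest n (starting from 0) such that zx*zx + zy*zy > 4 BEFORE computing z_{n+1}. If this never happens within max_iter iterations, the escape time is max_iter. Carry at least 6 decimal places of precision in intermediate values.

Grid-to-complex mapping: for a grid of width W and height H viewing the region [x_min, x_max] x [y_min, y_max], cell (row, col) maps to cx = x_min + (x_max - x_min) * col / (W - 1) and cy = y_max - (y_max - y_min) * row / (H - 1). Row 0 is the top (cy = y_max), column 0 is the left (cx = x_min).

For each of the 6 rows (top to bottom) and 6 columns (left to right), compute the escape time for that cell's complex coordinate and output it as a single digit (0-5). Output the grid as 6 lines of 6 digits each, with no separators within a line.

Answer: 222222
333543
345554
455555
555555
555555

Derivation:
(row=0, col=0): c = -0.9600 + 1.3700i → escape time 2
(row=0, col=1): c = -0.7260 + 1.3700i → escape time 2
(row=0, col=2): c = -0.4920 + 1.3700i → escape time 2
(row=0, col=3): c = -0.2580 + 1.3700i → escape time 2
(row=0, col=4): c = -0.0240 + 1.3700i → escape time 2
(row=0, col=5): c = 0.2100 + 1.3700i → escape time 2
(row=1, col=0): c = -0.9600 + 1.1200i → escape time 3
(row=1, col=1): c = -0.7260 + 1.1200i → escape time 3
(row=1, col=2): c = -0.4920 + 1.1200i → escape time 3
(row=1, col=3): c = -0.2580 + 1.1200i → escape time 5
(row=1, col=4): c = -0.0240 + 1.1200i → escape time 4
(row=1, col=5): c = 0.2100 + 1.1200i → escape time 3
(row=2, col=0): c = -0.9600 + 0.8700i → escape time 3
(row=2, col=1): c = -0.7260 + 0.8700i → escape time 4
(row=2, col=2): c = -0.4920 + 0.8700i → escape time 5
(row=2, col=3): c = -0.2580 + 0.8700i → escape time 5
(row=2, col=4): c = -0.0240 + 0.8700i → escape time 5
(row=2, col=5): c = 0.2100 + 0.8700i → escape time 4
(row=3, col=0): c = -0.9600 + 0.6200i → escape time 4
(row=3, col=1): c = -0.7260 + 0.6200i → escape time 5
(row=3, col=2): c = -0.4920 + 0.6200i → escape time 5
(row=3, col=3): c = -0.2580 + 0.6200i → escape time 5
(row=3, col=4): c = -0.0240 + 0.6200i → escape time 5
(row=3, col=5): c = 0.2100 + 0.6200i → escape time 5
(row=4, col=0): c = -0.9600 + 0.3700i → escape time 5
(row=4, col=1): c = -0.7260 + 0.3700i → escape time 5
(row=4, col=2): c = -0.4920 + 0.3700i → escape time 5
(row=4, col=3): c = -0.2580 + 0.3700i → escape time 5
(row=4, col=4): c = -0.0240 + 0.3700i → escape time 5
(row=4, col=5): c = 0.2100 + 0.3700i → escape time 5
(row=5, col=0): c = -0.9600 + 0.1200i → escape time 5
(row=5, col=1): c = -0.7260 + 0.1200i → escape time 5
(row=5, col=2): c = -0.4920 + 0.1200i → escape time 5
(row=5, col=3): c = -0.2580 + 0.1200i → escape time 5
(row=5, col=4): c = -0.0240 + 0.1200i → escape time 5
(row=5, col=5): c = 0.2100 + 0.1200i → escape time 5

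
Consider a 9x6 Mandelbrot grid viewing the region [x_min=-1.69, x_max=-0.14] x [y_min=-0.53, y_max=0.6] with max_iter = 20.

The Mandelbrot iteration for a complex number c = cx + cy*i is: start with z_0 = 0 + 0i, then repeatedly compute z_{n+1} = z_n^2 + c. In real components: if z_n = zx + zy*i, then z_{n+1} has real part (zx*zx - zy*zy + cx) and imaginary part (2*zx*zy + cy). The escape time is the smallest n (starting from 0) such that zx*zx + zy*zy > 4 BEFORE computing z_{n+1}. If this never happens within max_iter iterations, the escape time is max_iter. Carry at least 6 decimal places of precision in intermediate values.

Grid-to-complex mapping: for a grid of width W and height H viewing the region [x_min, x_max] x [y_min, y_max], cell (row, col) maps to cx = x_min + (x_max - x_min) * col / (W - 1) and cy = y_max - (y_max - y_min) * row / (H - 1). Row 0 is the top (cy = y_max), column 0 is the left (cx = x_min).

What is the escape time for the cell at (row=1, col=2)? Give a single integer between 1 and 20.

Answer: 7

Derivation:
z_0 = 0 + 0i, c = -1.3025 + 0.3740i
Iter 1: z = -1.3025 + 0.3740i, |z|^2 = 1.8364
Iter 2: z = 0.2541 + -0.6003i, |z|^2 = 0.4249
Iter 3: z = -1.5982 + 0.0689i, |z|^2 = 2.5591
Iter 4: z = 1.2471 + 0.1537i, |z|^2 = 1.5790
Iter 5: z = 0.2292 + 0.7575i, |z|^2 = 0.6263
Iter 6: z = -1.8237 + 0.7212i, |z|^2 = 3.8462
Iter 7: z = 1.5033 + -2.2566i, |z|^2 = 7.3523
Escaped at iteration 7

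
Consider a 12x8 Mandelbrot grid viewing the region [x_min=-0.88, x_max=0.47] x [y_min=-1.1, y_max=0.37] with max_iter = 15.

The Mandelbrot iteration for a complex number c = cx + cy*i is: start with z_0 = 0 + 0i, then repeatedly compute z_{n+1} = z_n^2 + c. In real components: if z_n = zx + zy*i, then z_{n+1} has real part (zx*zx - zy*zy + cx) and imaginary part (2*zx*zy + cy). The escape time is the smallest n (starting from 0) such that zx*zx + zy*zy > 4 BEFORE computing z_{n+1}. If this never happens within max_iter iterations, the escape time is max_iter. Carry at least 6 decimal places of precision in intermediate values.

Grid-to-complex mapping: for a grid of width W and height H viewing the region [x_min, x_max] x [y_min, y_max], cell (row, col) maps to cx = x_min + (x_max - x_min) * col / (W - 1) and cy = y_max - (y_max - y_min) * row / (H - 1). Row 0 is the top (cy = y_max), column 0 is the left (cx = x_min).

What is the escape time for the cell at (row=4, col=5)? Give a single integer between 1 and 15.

z_0 = 0 + 0i, c = -0.2664 + -0.4700i
Iter 1: z = -0.2664 + -0.4700i, |z|^2 = 0.2918
Iter 2: z = -0.4163 + -0.2196i, |z|^2 = 0.2215
Iter 3: z = -0.1413 + -0.2871i, |z|^2 = 0.1024
Iter 4: z = -0.3289 + -0.3889i, |z|^2 = 0.2594
Iter 5: z = -0.3094 + -0.2142i, |z|^2 = 0.1416
Iter 6: z = -0.2165 + -0.3374i, |z|^2 = 0.1607
Iter 7: z = -0.3333 + -0.3239i, |z|^2 = 0.2160
Iter 8: z = -0.2602 + -0.2541i, |z|^2 = 0.1322
Iter 9: z = -0.2632 + -0.3378i, |z|^2 = 0.1834
Iter 10: z = -0.3112 + -0.2922i, |z|^2 = 0.1822
Iter 11: z = -0.2549 + -0.2882i, |z|^2 = 0.1480
Iter 12: z = -0.2844 + -0.3231i, |z|^2 = 0.1853
Iter 13: z = -0.2899 + -0.2862i, |z|^2 = 0.1659
Iter 14: z = -0.2643 + -0.3041i, |z|^2 = 0.1623

Answer: 15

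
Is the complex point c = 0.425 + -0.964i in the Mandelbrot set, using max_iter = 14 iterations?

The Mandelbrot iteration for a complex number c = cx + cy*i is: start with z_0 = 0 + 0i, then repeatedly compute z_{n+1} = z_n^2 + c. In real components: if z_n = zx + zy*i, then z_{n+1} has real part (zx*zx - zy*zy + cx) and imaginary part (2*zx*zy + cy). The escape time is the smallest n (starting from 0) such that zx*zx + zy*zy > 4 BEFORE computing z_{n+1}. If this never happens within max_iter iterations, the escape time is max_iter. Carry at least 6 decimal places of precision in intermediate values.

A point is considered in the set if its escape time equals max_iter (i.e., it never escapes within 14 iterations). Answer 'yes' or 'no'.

Answer: no

Derivation:
z_0 = 0 + 0i, c = 0.4250 + -0.9640i
Iter 1: z = 0.4250 + -0.9640i, |z|^2 = 1.1099
Iter 2: z = -0.3237 + -1.7834i, |z|^2 = 3.2853
Iter 3: z = -2.6508 + 0.1905i, |z|^2 = 7.0628
Escaped at iteration 3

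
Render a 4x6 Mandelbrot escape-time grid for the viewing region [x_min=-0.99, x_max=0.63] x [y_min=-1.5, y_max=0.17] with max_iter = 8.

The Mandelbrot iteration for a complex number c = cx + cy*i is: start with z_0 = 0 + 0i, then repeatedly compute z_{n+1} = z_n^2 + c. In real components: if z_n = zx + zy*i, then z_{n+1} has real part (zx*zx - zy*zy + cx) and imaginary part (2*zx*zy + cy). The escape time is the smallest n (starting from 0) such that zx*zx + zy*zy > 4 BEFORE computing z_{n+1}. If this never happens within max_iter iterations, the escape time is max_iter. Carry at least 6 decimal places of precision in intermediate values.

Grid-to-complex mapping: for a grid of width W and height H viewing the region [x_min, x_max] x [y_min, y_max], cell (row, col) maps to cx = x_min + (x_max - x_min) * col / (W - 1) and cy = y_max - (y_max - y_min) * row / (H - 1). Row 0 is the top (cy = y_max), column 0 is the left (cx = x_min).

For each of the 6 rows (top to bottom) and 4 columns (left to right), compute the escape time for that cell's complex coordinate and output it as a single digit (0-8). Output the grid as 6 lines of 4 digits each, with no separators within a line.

Answer: 8884
8884
5883
3563
3332
2222

Derivation:
(row=0, col=0): c = -0.9900 + 0.1700i → escape time 8
(row=0, col=1): c = -0.4500 + 0.1700i → escape time 8
(row=0, col=2): c = 0.0900 + 0.1700i → escape time 8
(row=0, col=3): c = 0.6300 + 0.1700i → escape time 4
(row=1, col=0): c = -0.9900 + -0.1640i → escape time 8
(row=1, col=1): c = -0.4500 + -0.1640i → escape time 8
(row=1, col=2): c = 0.0900 + -0.1640i → escape time 8
(row=1, col=3): c = 0.6300 + -0.1640i → escape time 4
(row=2, col=0): c = -0.9900 + -0.4980i → escape time 5
(row=2, col=1): c = -0.4500 + -0.4980i → escape time 8
(row=2, col=2): c = 0.0900 + -0.4980i → escape time 8
(row=2, col=3): c = 0.6300 + -0.4980i → escape time 3
(row=3, col=0): c = -0.9900 + -0.8320i → escape time 3
(row=3, col=1): c = -0.4500 + -0.8320i → escape time 5
(row=3, col=2): c = 0.0900 + -0.8320i → escape time 6
(row=3, col=3): c = 0.6300 + -0.8320i → escape time 3
(row=4, col=0): c = -0.9900 + -1.1660i → escape time 3
(row=4, col=1): c = -0.4500 + -1.1660i → escape time 3
(row=4, col=2): c = 0.0900 + -1.1660i → escape time 3
(row=4, col=3): c = 0.6300 + -1.1660i → escape time 2
(row=5, col=0): c = -0.9900 + -1.5000i → escape time 2
(row=5, col=1): c = -0.4500 + -1.5000i → escape time 2
(row=5, col=2): c = 0.0900 + -1.5000i → escape time 2
(row=5, col=3): c = 0.6300 + -1.5000i → escape time 2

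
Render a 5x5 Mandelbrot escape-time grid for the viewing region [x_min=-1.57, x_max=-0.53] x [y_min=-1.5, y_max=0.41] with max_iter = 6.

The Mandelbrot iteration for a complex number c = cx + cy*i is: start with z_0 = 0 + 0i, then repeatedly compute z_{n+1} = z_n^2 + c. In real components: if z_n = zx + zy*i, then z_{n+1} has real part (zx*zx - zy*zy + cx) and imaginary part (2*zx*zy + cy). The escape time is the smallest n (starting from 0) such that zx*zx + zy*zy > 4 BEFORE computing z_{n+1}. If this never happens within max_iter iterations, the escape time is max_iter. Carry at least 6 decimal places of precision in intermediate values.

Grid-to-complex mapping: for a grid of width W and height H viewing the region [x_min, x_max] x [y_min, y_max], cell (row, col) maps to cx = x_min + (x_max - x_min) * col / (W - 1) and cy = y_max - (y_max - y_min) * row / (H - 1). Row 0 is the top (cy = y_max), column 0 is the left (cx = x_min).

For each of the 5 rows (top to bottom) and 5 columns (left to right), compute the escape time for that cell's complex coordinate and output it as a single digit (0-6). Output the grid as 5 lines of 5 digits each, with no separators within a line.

(row=0, col=0): c = -1.5700 + 0.4100i → escape time 3
(row=0, col=1): c = -1.3100 + 0.4100i → escape time 6
(row=0, col=2): c = -1.0500 + 0.4100i → escape time 6
(row=0, col=3): c = -0.7900 + 0.4100i → escape time 6
(row=0, col=4): c = -0.5300 + 0.4100i → escape time 6
(row=1, col=0): c = -1.5700 + -0.0675i → escape time 6
(row=1, col=1): c = -1.3100 + -0.0675i → escape time 6
(row=1, col=2): c = -1.0500 + -0.0675i → escape time 6
(row=1, col=3): c = -0.7900 + -0.0675i → escape time 6
(row=1, col=4): c = -0.5300 + -0.0675i → escape time 6
(row=2, col=0): c = -1.5700 + -0.5450i → escape time 3
(row=2, col=1): c = -1.3100 + -0.5450i → escape time 3
(row=2, col=2): c = -1.0500 + -0.5450i → escape time 5
(row=2, col=3): c = -0.7900 + -0.5450i → escape time 6
(row=2, col=4): c = -0.5300 + -0.5450i → escape time 6
(row=3, col=0): c = -1.5700 + -1.0225i → escape time 2
(row=3, col=1): c = -1.3100 + -1.0225i → escape time 3
(row=3, col=2): c = -1.0500 + -1.0225i → escape time 3
(row=3, col=3): c = -0.7900 + -1.0225i → escape time 3
(row=3, col=4): c = -0.5300 + -1.0225i → escape time 4
(row=4, col=0): c = -1.5700 + -1.5000i → escape time 1
(row=4, col=1): c = -1.3100 + -1.5000i → escape time 2
(row=4, col=2): c = -1.0500 + -1.5000i → escape time 2
(row=4, col=3): c = -0.7900 + -1.5000i → escape time 2
(row=4, col=4): c = -0.5300 + -1.5000i → escape time 2

Answer: 36666
66666
33566
23334
12222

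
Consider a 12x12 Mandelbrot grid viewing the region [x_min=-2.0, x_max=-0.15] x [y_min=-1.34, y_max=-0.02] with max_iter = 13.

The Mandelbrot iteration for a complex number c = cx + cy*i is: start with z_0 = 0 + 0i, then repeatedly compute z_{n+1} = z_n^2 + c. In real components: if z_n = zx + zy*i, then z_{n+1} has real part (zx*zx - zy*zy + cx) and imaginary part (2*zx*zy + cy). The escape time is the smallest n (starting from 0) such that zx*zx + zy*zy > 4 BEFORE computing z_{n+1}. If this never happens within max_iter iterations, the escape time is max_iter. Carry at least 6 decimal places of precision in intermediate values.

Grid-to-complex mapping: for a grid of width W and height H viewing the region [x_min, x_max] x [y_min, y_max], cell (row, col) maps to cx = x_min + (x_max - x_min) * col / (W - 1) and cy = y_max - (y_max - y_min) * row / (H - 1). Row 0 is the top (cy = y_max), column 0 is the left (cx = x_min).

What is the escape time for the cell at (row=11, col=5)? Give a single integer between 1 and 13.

z_0 = 0 + 0i, c = -1.1591 + -1.3400i
Iter 1: z = -1.1591 + -1.3400i, |z|^2 = 3.1391
Iter 2: z = -1.6112 + 1.7664i, |z|^2 = 5.7160
Escaped at iteration 2

Answer: 2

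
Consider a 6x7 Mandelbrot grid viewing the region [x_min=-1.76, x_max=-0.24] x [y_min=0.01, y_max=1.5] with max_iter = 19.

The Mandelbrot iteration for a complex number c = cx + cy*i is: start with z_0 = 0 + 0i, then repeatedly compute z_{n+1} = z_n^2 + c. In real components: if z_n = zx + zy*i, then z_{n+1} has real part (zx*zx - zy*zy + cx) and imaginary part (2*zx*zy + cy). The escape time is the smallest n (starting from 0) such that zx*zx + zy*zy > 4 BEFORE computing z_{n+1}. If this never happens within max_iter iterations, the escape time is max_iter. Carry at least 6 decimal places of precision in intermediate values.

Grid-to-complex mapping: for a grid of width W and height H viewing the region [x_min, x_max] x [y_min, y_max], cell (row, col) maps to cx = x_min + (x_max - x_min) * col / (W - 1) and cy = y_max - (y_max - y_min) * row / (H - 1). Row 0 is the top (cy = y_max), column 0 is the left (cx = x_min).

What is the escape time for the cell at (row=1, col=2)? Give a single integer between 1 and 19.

z_0 = 0 + 0i, c = -1.1520 + 1.2517i
Iter 1: z = -1.1520 + 1.2517i, |z|^2 = 2.8938
Iter 2: z = -1.3916 + -1.6322i, |z|^2 = 4.6004
Escaped at iteration 2

Answer: 2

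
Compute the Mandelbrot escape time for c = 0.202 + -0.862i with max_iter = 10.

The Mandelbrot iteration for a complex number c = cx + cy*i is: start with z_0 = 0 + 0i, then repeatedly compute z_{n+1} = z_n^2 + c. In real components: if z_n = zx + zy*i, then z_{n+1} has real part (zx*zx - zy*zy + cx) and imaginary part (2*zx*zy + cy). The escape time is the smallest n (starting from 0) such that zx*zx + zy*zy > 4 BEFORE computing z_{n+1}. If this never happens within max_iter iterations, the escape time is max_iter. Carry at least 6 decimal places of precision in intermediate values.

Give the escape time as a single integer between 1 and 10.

Answer: 5

Derivation:
z_0 = 0 + 0i, c = 0.2020 + -0.8620i
Iter 1: z = 0.2020 + -0.8620i, |z|^2 = 0.7838
Iter 2: z = -0.5002 + -1.2102i, |z|^2 = 1.7149
Iter 3: z = -1.0125 + 0.3488i, |z|^2 = 1.1468
Iter 4: z = 1.1054 + -1.5684i, |z|^2 = 3.6816
Iter 5: z = -1.0358 + -4.3293i, |z|^2 = 19.8157
Escaped at iteration 5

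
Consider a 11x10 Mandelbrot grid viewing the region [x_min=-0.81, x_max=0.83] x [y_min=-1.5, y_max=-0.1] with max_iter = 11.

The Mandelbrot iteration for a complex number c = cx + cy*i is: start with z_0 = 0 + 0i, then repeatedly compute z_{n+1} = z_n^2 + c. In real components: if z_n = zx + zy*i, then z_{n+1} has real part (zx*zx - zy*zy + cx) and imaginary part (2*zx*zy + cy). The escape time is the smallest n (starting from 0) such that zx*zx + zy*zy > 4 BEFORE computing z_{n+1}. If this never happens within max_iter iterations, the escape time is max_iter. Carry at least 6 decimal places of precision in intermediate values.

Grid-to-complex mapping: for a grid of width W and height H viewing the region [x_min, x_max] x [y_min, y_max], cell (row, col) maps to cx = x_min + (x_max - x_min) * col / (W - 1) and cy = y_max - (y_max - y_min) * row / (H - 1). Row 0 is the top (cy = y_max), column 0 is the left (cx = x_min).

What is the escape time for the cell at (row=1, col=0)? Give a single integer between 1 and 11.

z_0 = 0 + 0i, c = -0.8100 + -0.2556i
Iter 1: z = -0.8100 + -0.2556i, |z|^2 = 0.7214
Iter 2: z = -0.2192 + 0.1584i, |z|^2 = 0.0732
Iter 3: z = -0.7871 + -0.3250i, |z|^2 = 0.7251
Iter 4: z = -0.2962 + 0.2561i, |z|^2 = 0.1533
Iter 5: z = -0.7878 + -0.4072i, |z|^2 = 0.7865
Iter 6: z = -0.3552 + 0.3861i, |z|^2 = 0.2752
Iter 7: z = -0.8330 + -0.5298i, |z|^2 = 0.9745
Iter 8: z = -0.3969 + 0.6271i, |z|^2 = 0.5508
Iter 9: z = -1.0457 + -0.7533i, |z|^2 = 1.6610
Iter 10: z = -0.2840 + 1.3199i, |z|^2 = 1.8229

Answer: 11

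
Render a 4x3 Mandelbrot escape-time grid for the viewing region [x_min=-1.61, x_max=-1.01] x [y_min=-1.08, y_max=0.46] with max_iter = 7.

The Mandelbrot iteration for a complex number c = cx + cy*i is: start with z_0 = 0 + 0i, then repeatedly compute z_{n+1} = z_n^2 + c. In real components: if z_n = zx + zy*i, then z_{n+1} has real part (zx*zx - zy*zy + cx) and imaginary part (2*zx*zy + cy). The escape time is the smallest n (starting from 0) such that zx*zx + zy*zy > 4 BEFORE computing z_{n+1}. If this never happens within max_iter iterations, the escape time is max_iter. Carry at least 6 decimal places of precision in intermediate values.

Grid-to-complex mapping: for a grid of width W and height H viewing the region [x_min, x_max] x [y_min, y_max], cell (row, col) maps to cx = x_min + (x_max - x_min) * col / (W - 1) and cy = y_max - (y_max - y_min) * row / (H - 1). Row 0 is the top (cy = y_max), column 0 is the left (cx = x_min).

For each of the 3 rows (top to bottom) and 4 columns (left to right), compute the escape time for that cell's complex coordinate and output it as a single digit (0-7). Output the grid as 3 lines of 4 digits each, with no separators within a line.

Answer: 3465
4577
2233

Derivation:
(row=0, col=0): c = -1.6100 + 0.4600i → escape time 3
(row=0, col=1): c = -1.4100 + 0.4600i → escape time 4
(row=0, col=2): c = -1.2100 + 0.4600i → escape time 6
(row=0, col=3): c = -1.0100 + 0.4600i → escape time 5
(row=1, col=0): c = -1.6100 + -0.3100i → escape time 4
(row=1, col=1): c = -1.4100 + -0.3100i → escape time 5
(row=1, col=2): c = -1.2100 + -0.3100i → escape time 7
(row=1, col=3): c = -1.0100 + -0.3100i → escape time 7
(row=2, col=0): c = -1.6100 + -1.0800i → escape time 2
(row=2, col=1): c = -1.4100 + -1.0800i → escape time 2
(row=2, col=2): c = -1.2100 + -1.0800i → escape time 3
(row=2, col=3): c = -1.0100 + -1.0800i → escape time 3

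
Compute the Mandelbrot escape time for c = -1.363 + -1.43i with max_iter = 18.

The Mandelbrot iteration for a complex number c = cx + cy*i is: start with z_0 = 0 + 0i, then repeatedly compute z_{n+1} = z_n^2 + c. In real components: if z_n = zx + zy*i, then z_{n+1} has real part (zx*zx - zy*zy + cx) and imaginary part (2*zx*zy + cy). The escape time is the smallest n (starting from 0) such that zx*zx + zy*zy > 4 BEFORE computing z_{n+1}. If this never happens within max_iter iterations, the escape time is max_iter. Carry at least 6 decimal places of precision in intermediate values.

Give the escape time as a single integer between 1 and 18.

z_0 = 0 + 0i, c = -1.3630 + -1.4300i
Iter 1: z = -1.3630 + -1.4300i, |z|^2 = 3.9027
Iter 2: z = -1.5501 + 2.4682i, |z|^2 = 8.4948
Escaped at iteration 2

Answer: 2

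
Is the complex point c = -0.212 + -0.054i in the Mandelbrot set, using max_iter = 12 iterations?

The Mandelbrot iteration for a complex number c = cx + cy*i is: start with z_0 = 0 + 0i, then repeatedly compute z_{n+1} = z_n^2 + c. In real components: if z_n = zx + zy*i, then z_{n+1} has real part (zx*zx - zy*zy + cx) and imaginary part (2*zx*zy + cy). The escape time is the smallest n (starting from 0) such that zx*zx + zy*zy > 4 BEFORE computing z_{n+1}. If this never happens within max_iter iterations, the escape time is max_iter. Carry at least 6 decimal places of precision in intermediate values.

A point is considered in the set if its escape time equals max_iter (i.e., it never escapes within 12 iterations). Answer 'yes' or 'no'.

z_0 = 0 + 0i, c = -0.2120 + -0.0540i
Iter 1: z = -0.2120 + -0.0540i, |z|^2 = 0.0479
Iter 2: z = -0.1700 + -0.0311i, |z|^2 = 0.0299
Iter 3: z = -0.1841 + -0.0434i, |z|^2 = 0.0358
Iter 4: z = -0.1800 + -0.0380i, |z|^2 = 0.0338
Iter 5: z = -0.1810 + -0.0403i, |z|^2 = 0.0344
Iter 6: z = -0.1808 + -0.0394i, |z|^2 = 0.0343
Iter 7: z = -0.1808 + -0.0397i, |z|^2 = 0.0343
Iter 8: z = -0.1809 + -0.0396i, |z|^2 = 0.0343
Iter 9: z = -0.1809 + -0.0397i, |z|^2 = 0.0343
Iter 10: z = -0.1809 + -0.0397i, |z|^2 = 0.0343
Iter 11: z = -0.1809 + -0.0397i, |z|^2 = 0.0343
Did not escape in 12 iterations → in set

Answer: yes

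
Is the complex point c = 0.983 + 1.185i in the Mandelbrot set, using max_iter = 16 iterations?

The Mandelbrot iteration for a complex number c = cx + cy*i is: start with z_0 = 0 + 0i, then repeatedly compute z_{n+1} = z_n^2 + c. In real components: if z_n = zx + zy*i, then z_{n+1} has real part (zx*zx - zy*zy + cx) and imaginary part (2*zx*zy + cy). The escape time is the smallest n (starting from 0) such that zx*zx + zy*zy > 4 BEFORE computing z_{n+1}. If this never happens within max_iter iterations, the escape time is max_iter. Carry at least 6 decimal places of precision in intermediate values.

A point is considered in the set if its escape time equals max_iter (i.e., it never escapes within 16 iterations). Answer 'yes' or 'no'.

z_0 = 0 + 0i, c = 0.9830 + 1.1850i
Iter 1: z = 0.9830 + 1.1850i, |z|^2 = 2.3705
Iter 2: z = 0.5451 + 3.5147i, |z|^2 = 12.6503
Escaped at iteration 2

Answer: no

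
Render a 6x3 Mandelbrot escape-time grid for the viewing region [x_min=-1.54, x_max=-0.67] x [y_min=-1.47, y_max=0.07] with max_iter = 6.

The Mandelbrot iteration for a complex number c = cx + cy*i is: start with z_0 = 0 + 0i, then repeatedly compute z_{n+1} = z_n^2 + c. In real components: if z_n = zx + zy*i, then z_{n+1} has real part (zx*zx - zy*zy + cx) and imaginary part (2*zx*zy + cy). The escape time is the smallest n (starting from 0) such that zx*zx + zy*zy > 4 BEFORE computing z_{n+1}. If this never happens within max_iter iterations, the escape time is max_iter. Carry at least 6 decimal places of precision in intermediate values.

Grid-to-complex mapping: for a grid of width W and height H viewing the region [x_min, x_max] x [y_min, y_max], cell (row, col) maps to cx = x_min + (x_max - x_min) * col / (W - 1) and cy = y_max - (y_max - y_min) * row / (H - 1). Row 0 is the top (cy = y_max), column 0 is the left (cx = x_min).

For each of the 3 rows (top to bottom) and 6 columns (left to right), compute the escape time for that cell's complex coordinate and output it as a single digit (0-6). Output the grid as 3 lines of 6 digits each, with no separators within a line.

Answer: 666666
333445
112222

Derivation:
(row=0, col=0): c = -1.5400 + 0.0700i → escape time 6
(row=0, col=1): c = -1.3660 + 0.0700i → escape time 6
(row=0, col=2): c = -1.1920 + 0.0700i → escape time 6
(row=0, col=3): c = -1.0180 + 0.0700i → escape time 6
(row=0, col=4): c = -0.8440 + 0.0700i → escape time 6
(row=0, col=5): c = -0.6700 + 0.0700i → escape time 6
(row=1, col=0): c = -1.5400 + -0.7000i → escape time 3
(row=1, col=1): c = -1.3660 + -0.7000i → escape time 3
(row=1, col=2): c = -1.1920 + -0.7000i → escape time 3
(row=1, col=3): c = -1.0180 + -0.7000i → escape time 4
(row=1, col=4): c = -0.8440 + -0.7000i → escape time 4
(row=1, col=5): c = -0.6700 + -0.7000i → escape time 5
(row=2, col=0): c = -1.5400 + -1.4700i → escape time 1
(row=2, col=1): c = -1.3660 + -1.4700i → escape time 1
(row=2, col=2): c = -1.1920 + -1.4700i → escape time 2
(row=2, col=3): c = -1.0180 + -1.4700i → escape time 2
(row=2, col=4): c = -0.8440 + -1.4700i → escape time 2
(row=2, col=5): c = -0.6700 + -1.4700i → escape time 2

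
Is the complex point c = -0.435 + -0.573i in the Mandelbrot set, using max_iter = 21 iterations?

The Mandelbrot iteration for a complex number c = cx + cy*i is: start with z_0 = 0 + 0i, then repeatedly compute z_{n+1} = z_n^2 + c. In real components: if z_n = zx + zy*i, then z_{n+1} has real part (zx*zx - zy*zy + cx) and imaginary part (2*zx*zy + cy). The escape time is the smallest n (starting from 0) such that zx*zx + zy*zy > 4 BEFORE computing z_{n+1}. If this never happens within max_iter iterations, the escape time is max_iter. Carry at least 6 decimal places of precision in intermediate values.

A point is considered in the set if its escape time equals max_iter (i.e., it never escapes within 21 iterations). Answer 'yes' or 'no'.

z_0 = 0 + 0i, c = -0.4350 + -0.5730i
Iter 1: z = -0.4350 + -0.5730i, |z|^2 = 0.5176
Iter 2: z = -0.5741 + -0.0745i, |z|^2 = 0.3351
Iter 3: z = -0.1110 + -0.4875i, |z|^2 = 0.2499
Iter 4: z = -0.6603 + -0.4648i, |z|^2 = 0.6521
Iter 5: z = -0.2150 + 0.0409i, |z|^2 = 0.0479
Iter 6: z = -0.3904 + -0.5906i, |z|^2 = 0.5012
Iter 7: z = -0.6313 + -0.1118i, |z|^2 = 0.4111
Iter 8: z = -0.0489 + -0.4318i, |z|^2 = 0.1888
Iter 9: z = -0.6190 + -0.5308i, |z|^2 = 0.6649
Iter 10: z = -0.3335 + 0.0841i, |z|^2 = 0.1183
Iter 11: z = -0.3308 + -0.6291i, |z|^2 = 0.5052
Iter 12: z = -0.7213 + -0.1567i, |z|^2 = 0.5449
Iter 13: z = 0.0607 + -0.3469i, |z|^2 = 0.1240
Iter 14: z = -0.5517 + -0.6151i, |z|^2 = 0.6827
Iter 15: z = -0.5091 + 0.1057i, |z|^2 = 0.2703
Iter 16: z = -0.1870 + -0.6806i, |z|^2 = 0.4982
Iter 17: z = -0.8633 + -0.3184i, |z|^2 = 0.8466
Iter 18: z = 0.2088 + -0.0232i, |z|^2 = 0.0441
Iter 19: z = -0.3919 + -0.5827i, |z|^2 = 0.4931
Iter 20: z = -0.6209 + -0.1162i, |z|^2 = 0.3991
Did not escape in 21 iterations → in set

Answer: yes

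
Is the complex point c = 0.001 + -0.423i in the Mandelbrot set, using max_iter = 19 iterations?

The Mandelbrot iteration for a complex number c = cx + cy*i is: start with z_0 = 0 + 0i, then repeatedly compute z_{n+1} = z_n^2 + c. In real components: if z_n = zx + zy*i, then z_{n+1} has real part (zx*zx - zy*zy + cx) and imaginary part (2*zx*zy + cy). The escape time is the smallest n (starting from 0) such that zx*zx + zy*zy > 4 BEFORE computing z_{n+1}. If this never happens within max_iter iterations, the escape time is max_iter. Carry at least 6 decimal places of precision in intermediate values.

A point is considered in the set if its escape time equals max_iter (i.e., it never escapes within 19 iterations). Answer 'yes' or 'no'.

Answer: yes

Derivation:
z_0 = 0 + 0i, c = 0.0010 + -0.4230i
Iter 1: z = 0.0010 + -0.4230i, |z|^2 = 0.1789
Iter 2: z = -0.1779 + -0.4238i, |z|^2 = 0.2113
Iter 3: z = -0.1470 + -0.2722i, |z|^2 = 0.0957
Iter 4: z = -0.0515 + -0.3430i, |z|^2 = 0.1203
Iter 5: z = -0.1140 + -0.3877i, |z|^2 = 0.1633
Iter 6: z = -0.1363 + -0.3346i, |z|^2 = 0.1305
Iter 7: z = -0.0924 + -0.3318i, |z|^2 = 0.1186
Iter 8: z = -0.1005 + -0.3617i, |z|^2 = 0.1409
Iter 9: z = -0.1197 + -0.3503i, |z|^2 = 0.1370
Iter 10: z = -0.1074 + -0.3391i, |z|^2 = 0.1265
Iter 11: z = -0.1025 + -0.3502i, |z|^2 = 0.1331
Iter 12: z = -0.1111 + -0.3512i, |z|^2 = 0.1357
Iter 13: z = -0.1100 + -0.3449i, |z|^2 = 0.1311
Iter 14: z = -0.1059 + -0.3471i, |z|^2 = 0.1317
Iter 15: z = -0.1083 + -0.3495i, |z|^2 = 0.1339
Iter 16: z = -0.1094 + -0.3473i, |z|^2 = 0.1326
Iter 17: z = -0.1077 + -0.3470i, |z|^2 = 0.1320
Iter 18: z = -0.1078 + -0.3483i, |z|^2 = 0.1329
Did not escape in 19 iterations → in set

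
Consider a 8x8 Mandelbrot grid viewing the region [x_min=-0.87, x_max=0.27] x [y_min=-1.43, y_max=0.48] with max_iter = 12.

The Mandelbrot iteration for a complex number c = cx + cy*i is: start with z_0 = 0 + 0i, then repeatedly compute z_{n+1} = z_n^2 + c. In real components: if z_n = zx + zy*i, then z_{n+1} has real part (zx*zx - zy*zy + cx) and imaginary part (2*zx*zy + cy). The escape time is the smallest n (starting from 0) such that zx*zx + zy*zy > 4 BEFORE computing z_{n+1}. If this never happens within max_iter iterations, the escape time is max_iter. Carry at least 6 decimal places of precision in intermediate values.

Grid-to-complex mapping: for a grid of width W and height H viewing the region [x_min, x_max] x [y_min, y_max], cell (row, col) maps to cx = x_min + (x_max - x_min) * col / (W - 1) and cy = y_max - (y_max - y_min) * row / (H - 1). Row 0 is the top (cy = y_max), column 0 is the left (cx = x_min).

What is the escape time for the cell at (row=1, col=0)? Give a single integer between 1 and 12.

Answer: 12

Derivation:
z_0 = 0 + 0i, c = -0.8700 + 0.2071i
Iter 1: z = -0.8700 + 0.2071i, |z|^2 = 0.7998
Iter 2: z = -0.1560 + -0.1533i, |z|^2 = 0.0478
Iter 3: z = -0.8692 + 0.2550i, |z|^2 = 0.8204
Iter 4: z = -0.1796 + -0.2361i, |z|^2 = 0.0880
Iter 5: z = -0.8935 + 0.2919i, |z|^2 = 0.8835
Iter 6: z = -0.1569 + -0.3145i, |z|^2 = 0.1235
Iter 7: z = -0.9443 + 0.3058i, |z|^2 = 0.9853
Iter 8: z = -0.0718 + -0.3705i, |z|^2 = 0.1424
Iter 9: z = -1.0021 + 0.2604i, |z|^2 = 1.0720
Iter 10: z = 0.0664 + -0.3147i, |z|^2 = 0.1034
Iter 11: z = -0.9646 + 0.1653i, |z|^2 = 0.9578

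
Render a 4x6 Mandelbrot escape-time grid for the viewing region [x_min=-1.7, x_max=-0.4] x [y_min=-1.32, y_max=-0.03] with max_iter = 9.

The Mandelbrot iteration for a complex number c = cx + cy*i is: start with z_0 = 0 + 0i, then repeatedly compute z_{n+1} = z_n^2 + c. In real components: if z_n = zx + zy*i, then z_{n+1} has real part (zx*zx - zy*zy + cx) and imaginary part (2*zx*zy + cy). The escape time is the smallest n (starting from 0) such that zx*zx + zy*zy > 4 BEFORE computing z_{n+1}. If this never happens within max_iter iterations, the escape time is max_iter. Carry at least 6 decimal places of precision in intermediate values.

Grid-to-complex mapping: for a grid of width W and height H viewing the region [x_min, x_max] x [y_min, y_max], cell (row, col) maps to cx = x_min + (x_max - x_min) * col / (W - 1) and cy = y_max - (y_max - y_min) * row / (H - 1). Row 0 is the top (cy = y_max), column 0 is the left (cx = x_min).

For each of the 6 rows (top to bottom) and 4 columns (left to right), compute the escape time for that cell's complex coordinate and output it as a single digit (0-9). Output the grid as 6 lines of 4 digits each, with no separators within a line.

Answer: 8999
4899
3359
2346
1334
1223

Derivation:
(row=0, col=0): c = -1.7000 + -0.0300i → escape time 8
(row=0, col=1): c = -1.2667 + -0.0300i → escape time 9
(row=0, col=2): c = -0.8333 + -0.0300i → escape time 9
(row=0, col=3): c = -0.4000 + -0.0300i → escape time 9
(row=1, col=0): c = -1.7000 + -0.2880i → escape time 4
(row=1, col=1): c = -1.2667 + -0.2880i → escape time 8
(row=1, col=2): c = -0.8333 + -0.2880i → escape time 9
(row=1, col=3): c = -0.4000 + -0.2880i → escape time 9
(row=2, col=0): c = -1.7000 + -0.5460i → escape time 3
(row=2, col=1): c = -1.2667 + -0.5460i → escape time 3
(row=2, col=2): c = -0.8333 + -0.5460i → escape time 5
(row=2, col=3): c = -0.4000 + -0.5460i → escape time 9
(row=3, col=0): c = -1.7000 + -0.8040i → escape time 2
(row=3, col=1): c = -1.2667 + -0.8040i → escape time 3
(row=3, col=2): c = -0.8333 + -0.8040i → escape time 4
(row=3, col=3): c = -0.4000 + -0.8040i → escape time 6
(row=4, col=0): c = -1.7000 + -1.0620i → escape time 1
(row=4, col=1): c = -1.2667 + -1.0620i → escape time 3
(row=4, col=2): c = -0.8333 + -1.0620i → escape time 3
(row=4, col=3): c = -0.4000 + -1.0620i → escape time 4
(row=5, col=0): c = -1.7000 + -1.3200i → escape time 1
(row=5, col=1): c = -1.2667 + -1.3200i → escape time 2
(row=5, col=2): c = -0.8333 + -1.3200i → escape time 2
(row=5, col=3): c = -0.4000 + -1.3200i → escape time 3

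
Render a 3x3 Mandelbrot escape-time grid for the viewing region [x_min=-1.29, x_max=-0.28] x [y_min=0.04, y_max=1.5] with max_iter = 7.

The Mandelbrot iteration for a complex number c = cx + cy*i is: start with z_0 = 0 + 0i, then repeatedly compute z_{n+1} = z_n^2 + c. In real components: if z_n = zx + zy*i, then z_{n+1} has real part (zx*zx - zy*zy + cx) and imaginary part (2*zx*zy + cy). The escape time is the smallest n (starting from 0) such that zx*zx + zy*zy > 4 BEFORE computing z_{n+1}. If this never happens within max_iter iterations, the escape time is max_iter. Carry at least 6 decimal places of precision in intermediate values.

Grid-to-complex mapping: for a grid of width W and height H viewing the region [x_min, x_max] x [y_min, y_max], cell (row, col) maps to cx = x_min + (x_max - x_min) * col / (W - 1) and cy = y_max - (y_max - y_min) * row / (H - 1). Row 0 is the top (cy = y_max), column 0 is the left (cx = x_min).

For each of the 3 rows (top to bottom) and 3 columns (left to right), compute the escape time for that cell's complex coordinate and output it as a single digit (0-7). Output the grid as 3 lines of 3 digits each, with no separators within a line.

(row=0, col=0): c = -1.2900 + 1.5000i → escape time 2
(row=0, col=1): c = -0.7850 + 1.5000i → escape time 2
(row=0, col=2): c = -0.2800 + 1.5000i → escape time 2
(row=1, col=0): c = -1.2900 + 0.7700i → escape time 3
(row=1, col=1): c = -0.7850 + 0.7700i → escape time 4
(row=1, col=2): c = -0.2800 + 0.7700i → escape time 7
(row=2, col=0): c = -1.2900 + 0.0400i → escape time 7
(row=2, col=1): c = -0.7850 + 0.0400i → escape time 7
(row=2, col=2): c = -0.2800 + 0.0400i → escape time 7

Answer: 222
347
777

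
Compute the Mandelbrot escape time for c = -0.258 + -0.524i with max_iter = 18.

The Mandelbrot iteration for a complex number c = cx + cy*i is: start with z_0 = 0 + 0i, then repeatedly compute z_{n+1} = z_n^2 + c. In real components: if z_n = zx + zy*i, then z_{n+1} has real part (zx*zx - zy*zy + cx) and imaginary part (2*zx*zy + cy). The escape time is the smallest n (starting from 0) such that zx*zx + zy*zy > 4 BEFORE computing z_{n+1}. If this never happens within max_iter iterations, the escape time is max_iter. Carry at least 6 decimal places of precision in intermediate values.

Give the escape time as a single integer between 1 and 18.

Answer: 18

Derivation:
z_0 = 0 + 0i, c = -0.2580 + -0.5240i
Iter 1: z = -0.2580 + -0.5240i, |z|^2 = 0.3411
Iter 2: z = -0.4660 + -0.2536i, |z|^2 = 0.2815
Iter 3: z = -0.1052 + -0.2876i, |z|^2 = 0.0938
Iter 4: z = -0.3297 + -0.4635i, |z|^2 = 0.3235
Iter 5: z = -0.3642 + -0.2184i, |z|^2 = 0.1803
Iter 6: z = -0.1731 + -0.3649i, |z|^2 = 0.1631
Iter 7: z = -0.3612 + -0.3977i, |z|^2 = 0.2886
Iter 8: z = -0.2857 + -0.2367i, |z|^2 = 0.1376
Iter 9: z = -0.2324 + -0.3888i, |z|^2 = 0.2052
Iter 10: z = -0.3551 + -0.3433i, |z|^2 = 0.2439
Iter 11: z = -0.2497 + -0.2802i, |z|^2 = 0.1409
Iter 12: z = -0.2741 + -0.3841i, |z|^2 = 0.2227
Iter 13: z = -0.3303 + -0.3134i, |z|^2 = 0.2074
Iter 14: z = -0.2471 + -0.3169i, |z|^2 = 0.1615
Iter 15: z = -0.2974 + -0.3674i, |z|^2 = 0.2234
Iter 16: z = -0.3045 + -0.3055i, |z|^2 = 0.1861
Iter 17: z = -0.2586 + -0.3379i, |z|^2 = 0.1811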